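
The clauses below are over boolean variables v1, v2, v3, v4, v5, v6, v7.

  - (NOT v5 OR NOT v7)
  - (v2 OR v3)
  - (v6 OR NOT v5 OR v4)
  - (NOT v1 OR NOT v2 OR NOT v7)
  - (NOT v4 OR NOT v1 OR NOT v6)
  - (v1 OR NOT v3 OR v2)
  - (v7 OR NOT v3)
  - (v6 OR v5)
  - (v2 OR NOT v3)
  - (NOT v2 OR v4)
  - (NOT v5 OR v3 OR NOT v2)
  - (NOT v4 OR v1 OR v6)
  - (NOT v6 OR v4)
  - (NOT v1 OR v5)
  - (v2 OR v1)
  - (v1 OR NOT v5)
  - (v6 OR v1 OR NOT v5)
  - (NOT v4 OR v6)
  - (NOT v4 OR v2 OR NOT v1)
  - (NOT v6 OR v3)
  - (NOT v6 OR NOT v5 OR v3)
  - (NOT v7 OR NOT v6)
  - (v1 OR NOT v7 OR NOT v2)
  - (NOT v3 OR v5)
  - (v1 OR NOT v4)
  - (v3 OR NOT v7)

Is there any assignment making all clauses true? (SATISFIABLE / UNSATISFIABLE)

UNSATISFIABLE

v1 = True:
  propagation gives v5=True, v7=False, v3=False, v2=True; an empty clause results — contradiction.
v1 = False:
  propagation gives v2=True, v4=True; an empty clause results — contradiction.
Every branch closes, so no satisfying assignment exists.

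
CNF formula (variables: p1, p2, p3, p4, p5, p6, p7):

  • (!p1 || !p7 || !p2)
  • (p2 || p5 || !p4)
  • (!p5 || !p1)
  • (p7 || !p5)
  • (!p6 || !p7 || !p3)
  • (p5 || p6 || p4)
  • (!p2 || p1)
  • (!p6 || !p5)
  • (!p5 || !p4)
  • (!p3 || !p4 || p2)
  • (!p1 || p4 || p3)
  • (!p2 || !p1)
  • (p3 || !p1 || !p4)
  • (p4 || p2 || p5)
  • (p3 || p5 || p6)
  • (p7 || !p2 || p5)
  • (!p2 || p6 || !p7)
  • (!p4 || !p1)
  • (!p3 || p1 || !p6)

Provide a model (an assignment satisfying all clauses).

p1 = F, p2 = F, p3 = T, p4 = F, p5 = T, p6 = F, p7 = T

Check each clause:
  1. (!p7 || !p2 || !p1) — !p2 is true.
  2. (p2 || p5 || !p4) — !p4 is true.
  3. (!p1 || !p5) — !p1 is true.
  4. (!p5 || p7) — p7 is true.
  5. (!p3 || !p6 || !p7) — !p6 is true.
  6. (p6 || p4 || p5) — p5 is true.
  7. (p1 || !p2) — !p2 is true.
  8. (!p6 || !p5) — !p6 is true.
  9. (!p5 || !p4) — !p4 is true.
  10. (!p3 || !p4 || p2) — !p4 is true.
  11. (p3 || p4 || !p1) — p3 is true.
  12. (!p1 || !p2) — !p2 is true.
  13. (!p4 || !p1 || p3) — p3 is true.
  14. (p4 || p2 || p5) — p5 is true.
  15. (p3 || p5 || p6) — p3 is true.
  16. (p7 || !p2 || p5) — p5 is true.
  17. (!p7 || p6 || !p2) — !p2 is true.
  18. (!p4 || !p1) — !p4 is true.
  19. (!p3 || !p6 || p1) — !p6 is true.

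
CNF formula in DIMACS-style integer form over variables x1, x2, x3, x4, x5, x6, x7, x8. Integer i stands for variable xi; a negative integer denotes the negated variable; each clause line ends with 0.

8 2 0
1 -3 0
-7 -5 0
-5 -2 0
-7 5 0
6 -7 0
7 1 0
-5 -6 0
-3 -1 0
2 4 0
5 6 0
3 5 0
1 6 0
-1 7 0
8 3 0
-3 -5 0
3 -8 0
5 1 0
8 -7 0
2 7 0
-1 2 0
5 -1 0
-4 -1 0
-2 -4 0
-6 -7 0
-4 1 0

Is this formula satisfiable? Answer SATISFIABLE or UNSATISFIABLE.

UNSATISFIABLE

x1 = True:
  propagation gives x3=False, x5=True, x7=False; an empty clause results — contradiction.
x1 = False:
  propagation gives x3=False, x7=True, x5=False; an empty clause results — contradiction.
Every branch closes, so no satisfying assignment exists.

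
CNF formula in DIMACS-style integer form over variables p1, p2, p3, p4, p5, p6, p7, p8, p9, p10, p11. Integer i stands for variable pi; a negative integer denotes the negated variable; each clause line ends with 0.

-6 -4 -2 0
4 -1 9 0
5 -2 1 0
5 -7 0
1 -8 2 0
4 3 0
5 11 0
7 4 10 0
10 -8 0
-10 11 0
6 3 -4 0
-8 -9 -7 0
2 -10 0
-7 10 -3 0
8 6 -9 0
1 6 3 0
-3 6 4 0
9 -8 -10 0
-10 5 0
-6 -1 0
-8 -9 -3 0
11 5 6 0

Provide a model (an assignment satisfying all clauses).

p1=F  p2=T  p3=T  p4=F  p5=T  p6=T  p7=T  p8=F  p9=T  p10=T  p11=T

p5 occurs only positively in the remaining clauses — set p5 = True.
p11 occurs only positively in the remaining clauses — set p11 = True.
Set p1 = False and propagate.
Try p2 = True.
Set p3 = True and propagate.
For the remaining variables, p4 = False, p6 = True, p7 = True, p8 = False, p9 = True, p10 = True works.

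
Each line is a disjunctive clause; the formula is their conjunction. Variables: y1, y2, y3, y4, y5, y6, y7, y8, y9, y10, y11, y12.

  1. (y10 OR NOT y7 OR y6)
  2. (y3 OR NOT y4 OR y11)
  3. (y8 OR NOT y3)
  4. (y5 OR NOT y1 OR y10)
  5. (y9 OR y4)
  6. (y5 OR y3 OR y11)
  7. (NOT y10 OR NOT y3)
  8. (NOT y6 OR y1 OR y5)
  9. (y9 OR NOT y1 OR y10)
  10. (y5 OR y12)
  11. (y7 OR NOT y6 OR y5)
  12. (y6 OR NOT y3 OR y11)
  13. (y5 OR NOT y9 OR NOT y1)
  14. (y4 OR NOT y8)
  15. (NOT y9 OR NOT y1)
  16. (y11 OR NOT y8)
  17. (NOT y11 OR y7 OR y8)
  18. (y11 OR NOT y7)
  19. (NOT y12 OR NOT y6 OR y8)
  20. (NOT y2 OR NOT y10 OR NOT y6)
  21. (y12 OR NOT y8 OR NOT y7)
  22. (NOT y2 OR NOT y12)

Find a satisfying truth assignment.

y5 occurs only positively in the remaining clauses — set y5 = True.
Try y1 = False.
Branch on y2: take y2 = True.
  then y12 is forced to False.
For the remaining variables, y3 = False, y4 = False, y6 = True, y7 = True, y8 = False, y9 = True, y10 = False, y11 = True works.
Every clause has at least one true literal under this assignment.

y1=F, y2=T, y3=F, y4=F, y5=T, y6=T, y7=T, y8=F, y9=T, y10=F, y11=T, y12=F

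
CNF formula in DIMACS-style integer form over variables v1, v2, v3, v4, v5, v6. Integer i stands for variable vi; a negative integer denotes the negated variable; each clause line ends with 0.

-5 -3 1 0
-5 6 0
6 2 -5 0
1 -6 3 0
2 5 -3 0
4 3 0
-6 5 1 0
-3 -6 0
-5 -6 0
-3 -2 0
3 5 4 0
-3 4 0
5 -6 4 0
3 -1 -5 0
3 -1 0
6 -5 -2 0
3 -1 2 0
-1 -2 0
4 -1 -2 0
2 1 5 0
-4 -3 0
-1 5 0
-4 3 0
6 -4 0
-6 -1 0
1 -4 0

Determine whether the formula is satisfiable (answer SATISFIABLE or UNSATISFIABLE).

UNSATISFIABLE

v3 = True:
  propagation gives v6=False, v5=False, v2=True; an empty clause results — contradiction.
v3 = False:
  propagation gives v4=True; an empty clause results — contradiction.
Every branch closes, so no satisfying assignment exists.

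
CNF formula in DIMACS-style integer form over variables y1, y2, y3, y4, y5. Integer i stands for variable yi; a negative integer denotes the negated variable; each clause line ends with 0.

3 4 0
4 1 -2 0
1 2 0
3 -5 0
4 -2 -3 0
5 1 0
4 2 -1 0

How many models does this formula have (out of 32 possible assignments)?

The models are:
  y1=F y2=T y3=T y4=T y5=T
  y1=T y2=F y3=F y4=T y5=F
  y1=T y2=F y3=T y4=T y5=F
  y1=T y2=F y3=T y4=T y5=T
  y1=T y2=T y3=F y4=T y5=F
  y1=T y2=T y3=T y4=T y5=F
  y1=T y2=T y3=T y4=T y5=T
That's 7 in total.

7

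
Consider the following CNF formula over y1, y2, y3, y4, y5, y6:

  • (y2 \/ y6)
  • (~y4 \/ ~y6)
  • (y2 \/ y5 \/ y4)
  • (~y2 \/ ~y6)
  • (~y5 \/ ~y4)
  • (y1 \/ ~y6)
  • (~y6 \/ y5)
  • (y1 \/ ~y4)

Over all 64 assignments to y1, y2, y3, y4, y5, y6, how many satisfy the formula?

12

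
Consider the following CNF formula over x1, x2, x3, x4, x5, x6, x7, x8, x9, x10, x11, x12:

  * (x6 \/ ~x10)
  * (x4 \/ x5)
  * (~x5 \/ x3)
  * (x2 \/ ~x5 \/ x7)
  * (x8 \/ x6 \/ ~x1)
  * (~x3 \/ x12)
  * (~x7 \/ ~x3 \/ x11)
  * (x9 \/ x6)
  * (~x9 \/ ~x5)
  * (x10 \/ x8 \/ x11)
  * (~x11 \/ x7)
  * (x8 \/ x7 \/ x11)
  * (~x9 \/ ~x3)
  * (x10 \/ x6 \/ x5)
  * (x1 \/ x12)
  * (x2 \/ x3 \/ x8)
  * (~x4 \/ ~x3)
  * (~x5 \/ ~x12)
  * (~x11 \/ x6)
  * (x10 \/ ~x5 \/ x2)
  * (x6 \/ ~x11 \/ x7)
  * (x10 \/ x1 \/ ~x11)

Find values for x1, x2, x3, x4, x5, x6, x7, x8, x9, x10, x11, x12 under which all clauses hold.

x1=T, x2=T, x3=F, x4=T, x5=F, x6=T, x7=T, x8=T, x9=F, x10=F, x11=F, x12=T

Check each clause:
  1. (x6 \/ ~x10) — ~x10 is true.
  2. (x5 \/ x4) — x4 is true.
  3. (~x5 \/ x3) — ~x5 is true.
  4. (x7 \/ ~x5 \/ x2) — x2 is true.
  5. (~x1 \/ x8 \/ x6) — x8 is true.
  6. (~x3 \/ x12) — x12 is true.
  7. (x11 \/ ~x3 \/ ~x7) — ~x3 is true.
  8. (x6 \/ x9) — x6 is true.
  9. (~x5 \/ ~x9) — ~x5 is true.
  10. (x11 \/ x10 \/ x8) — x8 is true.
  11. (x7 \/ ~x11) — ~x11 is true.
  12. (x11 \/ x8 \/ x7) — x8 is true.
  13. (~x9 \/ ~x3) — ~x3 is true.
  14. (x6 \/ x5 \/ x10) — x6 is true.
  15. (x1 \/ x12) — x1 is true.
  16. (x8 \/ x2 \/ x3) — x8 is true.
  17. (~x3 \/ ~x4) — ~x3 is true.
  18. (~x12 \/ ~x5) — ~x5 is true.
  19. (x6 \/ ~x11) — ~x11 is true.
  20. (x10 \/ ~x5 \/ x2) — x2 is true.
  21. (x7 \/ x6 \/ ~x11) — ~x11 is true.
  22. (x10 \/ x1 \/ ~x11) — x1 is true.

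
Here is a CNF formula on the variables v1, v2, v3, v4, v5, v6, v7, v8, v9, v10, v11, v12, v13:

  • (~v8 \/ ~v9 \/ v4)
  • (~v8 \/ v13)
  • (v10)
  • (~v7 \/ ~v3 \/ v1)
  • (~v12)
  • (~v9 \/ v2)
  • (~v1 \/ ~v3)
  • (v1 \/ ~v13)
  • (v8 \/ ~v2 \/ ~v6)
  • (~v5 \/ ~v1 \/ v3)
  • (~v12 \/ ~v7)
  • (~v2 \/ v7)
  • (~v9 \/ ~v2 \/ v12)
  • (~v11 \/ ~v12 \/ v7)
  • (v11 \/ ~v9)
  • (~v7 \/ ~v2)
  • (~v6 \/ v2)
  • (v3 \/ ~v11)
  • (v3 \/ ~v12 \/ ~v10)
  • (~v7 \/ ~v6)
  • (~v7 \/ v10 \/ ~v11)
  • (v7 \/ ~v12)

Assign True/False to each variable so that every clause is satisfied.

The clause (v10) is unit: v10 must be True.
The clause (~v12) is unit: v12 must be False.
Pure literal: v5 appears only negated; assign v5 = False.
v6 occurs only negated in the remaining clauses — set v6 = False.
Branch on v1: take v1 = True.
  then v3 is forced to False.
  then v11 is forced to False.
  then v9 is forced to False.
Set v2 = False and propagate.
Branch on v8: take v8 = False.
v4, v7, v13 are now unconstrained; take v4 = False, v7 = False, v13 = False.
Every clause has at least one true literal under this assignment.

v1=True, v2=False, v3=False, v4=False, v5=False, v6=False, v7=False, v8=False, v9=False, v10=True, v11=False, v12=False, v13=False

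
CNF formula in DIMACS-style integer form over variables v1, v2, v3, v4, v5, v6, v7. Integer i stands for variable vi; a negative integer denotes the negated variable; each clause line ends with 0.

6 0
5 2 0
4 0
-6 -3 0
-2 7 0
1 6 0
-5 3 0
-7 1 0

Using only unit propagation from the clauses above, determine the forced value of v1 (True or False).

True

Unit clause (v6) sets v6 = True.
Unit clause (v4) sets v4 = True.
In (~v3 | ~v6), ~v6 is now false; ~v3 must hold, so v3 = False.
In (v3 | ~v5), v3 is now false; ~v5 must hold, so v5 = False.
In (v5 | v2), v5 is now false; v2 must hold, so v2 = True.
In (v7 | ~v2), ~v2 is now false; v7 must hold, so v7 = True.
(~v7 | v1): since v7 = True, the clause reduces to (v1). v1 = True.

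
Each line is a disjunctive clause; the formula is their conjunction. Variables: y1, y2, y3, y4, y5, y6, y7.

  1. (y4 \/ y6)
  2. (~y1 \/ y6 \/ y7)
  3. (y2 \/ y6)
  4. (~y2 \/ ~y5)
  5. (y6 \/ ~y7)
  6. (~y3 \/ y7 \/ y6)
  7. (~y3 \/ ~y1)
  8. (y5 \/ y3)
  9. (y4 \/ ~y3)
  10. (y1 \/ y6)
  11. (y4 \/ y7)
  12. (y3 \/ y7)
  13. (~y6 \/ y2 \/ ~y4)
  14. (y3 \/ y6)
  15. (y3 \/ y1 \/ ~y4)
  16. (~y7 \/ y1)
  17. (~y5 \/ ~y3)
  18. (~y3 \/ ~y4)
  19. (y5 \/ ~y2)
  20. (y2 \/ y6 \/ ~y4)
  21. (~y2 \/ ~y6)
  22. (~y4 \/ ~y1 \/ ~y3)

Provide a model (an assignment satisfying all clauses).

Set y1 = True and propagate.
  then y3 is forced to False.
  then y5 is forced to True.
  then y2 is forced to False.
  then y6 is forced to True.
  then y7 is forced to True.
  then y4 is forced to False.
Every clause has at least one true literal under this assignment.

y1=True, y2=False, y3=False, y4=False, y5=True, y6=True, y7=True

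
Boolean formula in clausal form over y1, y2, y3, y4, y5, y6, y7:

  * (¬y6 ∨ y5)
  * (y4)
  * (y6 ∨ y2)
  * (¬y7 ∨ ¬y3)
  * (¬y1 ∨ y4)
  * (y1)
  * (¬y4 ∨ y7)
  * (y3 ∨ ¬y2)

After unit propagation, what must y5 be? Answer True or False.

Unit clause (y4) sets y4 = True.
(y1) stands alone — y1 = True.
In (y7 ∨ ¬y4), ¬y4 is now false; y7 must hold, so y7 = True.
From (¬y3 ∨ ¬y7) and y7 = True: y3 = False.
From (y3 ∨ ¬y2) and y3 = False: y2 = False.
(y2 ∨ y6): since y2 = False, the clause reduces to (y6). y6 = True.
(y5 ∨ ¬y6) with y6 = True leaves only y5, so y5 = True.

True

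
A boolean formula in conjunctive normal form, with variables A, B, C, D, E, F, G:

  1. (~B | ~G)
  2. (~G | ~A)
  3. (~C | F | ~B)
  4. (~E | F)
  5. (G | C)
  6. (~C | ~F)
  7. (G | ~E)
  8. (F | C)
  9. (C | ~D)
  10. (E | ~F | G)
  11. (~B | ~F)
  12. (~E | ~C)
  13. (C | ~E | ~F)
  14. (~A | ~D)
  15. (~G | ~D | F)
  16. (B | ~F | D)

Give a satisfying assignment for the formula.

A=False  B=False  C=True  D=False  E=False  F=False  G=True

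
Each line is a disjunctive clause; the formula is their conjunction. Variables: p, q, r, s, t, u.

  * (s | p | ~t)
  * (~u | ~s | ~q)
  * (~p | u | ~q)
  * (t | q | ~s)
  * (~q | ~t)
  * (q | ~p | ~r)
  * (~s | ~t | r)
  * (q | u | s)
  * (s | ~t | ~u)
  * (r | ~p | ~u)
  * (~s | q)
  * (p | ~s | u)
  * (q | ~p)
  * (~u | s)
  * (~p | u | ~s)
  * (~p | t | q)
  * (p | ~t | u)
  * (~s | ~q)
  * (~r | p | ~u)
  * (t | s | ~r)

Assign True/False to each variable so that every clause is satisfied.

Branch on p: take p = False.
For the remaining variables, q = True, r = False, s = False, t = False, u = False works.

p=False, q=True, r=False, s=False, t=False, u=False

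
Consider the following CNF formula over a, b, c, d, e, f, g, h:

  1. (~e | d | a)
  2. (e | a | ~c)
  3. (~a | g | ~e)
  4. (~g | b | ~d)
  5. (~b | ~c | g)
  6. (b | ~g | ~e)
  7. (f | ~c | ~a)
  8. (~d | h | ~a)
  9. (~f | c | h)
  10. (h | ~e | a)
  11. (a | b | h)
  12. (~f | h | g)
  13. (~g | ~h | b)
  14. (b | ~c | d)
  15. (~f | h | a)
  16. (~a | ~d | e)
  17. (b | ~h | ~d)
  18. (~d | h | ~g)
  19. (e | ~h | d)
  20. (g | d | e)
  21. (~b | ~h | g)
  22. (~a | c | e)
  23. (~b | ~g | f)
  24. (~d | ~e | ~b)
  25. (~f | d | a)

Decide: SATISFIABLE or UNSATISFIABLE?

SATISFIABLE

Try a = False.
Try b = True.
Try c = False.
For the remaining variables, d = True, e = False, f = True, g = True, h = True works.
So a=F, b=T, c=F, d=T, e=F, f=T, g=T, h=T is a satisfying assignment.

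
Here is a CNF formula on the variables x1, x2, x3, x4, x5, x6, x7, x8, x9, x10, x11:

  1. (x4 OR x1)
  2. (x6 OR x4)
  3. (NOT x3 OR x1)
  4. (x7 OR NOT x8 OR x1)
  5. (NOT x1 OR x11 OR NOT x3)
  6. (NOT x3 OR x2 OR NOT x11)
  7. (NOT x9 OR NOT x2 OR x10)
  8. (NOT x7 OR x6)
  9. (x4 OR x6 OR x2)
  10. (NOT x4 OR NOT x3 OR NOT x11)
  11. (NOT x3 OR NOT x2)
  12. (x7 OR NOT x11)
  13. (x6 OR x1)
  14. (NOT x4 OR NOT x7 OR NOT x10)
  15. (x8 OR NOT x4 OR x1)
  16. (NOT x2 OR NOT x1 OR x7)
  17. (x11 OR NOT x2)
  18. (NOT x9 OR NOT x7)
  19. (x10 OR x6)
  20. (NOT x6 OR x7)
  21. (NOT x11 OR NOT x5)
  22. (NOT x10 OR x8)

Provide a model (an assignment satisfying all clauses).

x1=False, x2=False, x3=False, x4=True, x5=False, x6=True, x7=True, x8=True, x9=False, x10=False, x11=True

Check each clause:
  1. (x1 OR x4) — x4 is true.
  2. (x6 OR x4) — x4 is true.
  3. (x1 OR NOT x3) — NOT x3 is true.
  4. (x1 OR x7 OR NOT x8) — x7 is true.
  5. (NOT x1 OR NOT x3 OR x11) — x11 is true.
  6. (NOT x11 OR NOT x3 OR x2) — NOT x3 is true.
  7. (NOT x9 OR NOT x2 OR x10) — NOT x2 is true.
  8. (x6 OR NOT x7) — x6 is true.
  9. (x6 OR x2 OR x4) — x4 is true.
  10. (NOT x3 OR NOT x11 OR NOT x4) — NOT x3 is true.
  11. (NOT x2 OR NOT x3) — NOT x3 is true.
  12. (NOT x11 OR x7) — x7 is true.
  13. (x1 OR x6) — x6 is true.
  14. (NOT x10 OR NOT x4 OR NOT x7) — NOT x10 is true.
  15. (x1 OR NOT x4 OR x8) — x8 is true.
  16. (x7 OR NOT x1 OR NOT x2) — NOT x1 is true.
  17. (NOT x2 OR x11) — x11 is true.
  18. (NOT x9 OR NOT x7) — NOT x9 is true.
  19. (x10 OR x6) — x6 is true.
  20. (x7 OR NOT x6) — x7 is true.
  21. (NOT x5 OR NOT x11) — NOT x5 is true.
  22. (x8 OR NOT x10) — x8 is true.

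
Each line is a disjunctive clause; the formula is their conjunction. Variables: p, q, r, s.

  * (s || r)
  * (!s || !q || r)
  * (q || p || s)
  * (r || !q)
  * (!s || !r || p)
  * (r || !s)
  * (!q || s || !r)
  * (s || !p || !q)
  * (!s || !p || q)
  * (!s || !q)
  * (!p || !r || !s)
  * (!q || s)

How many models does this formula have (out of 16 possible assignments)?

The models are:
  p=T q=F r=T s=F
That's 1 in total.

1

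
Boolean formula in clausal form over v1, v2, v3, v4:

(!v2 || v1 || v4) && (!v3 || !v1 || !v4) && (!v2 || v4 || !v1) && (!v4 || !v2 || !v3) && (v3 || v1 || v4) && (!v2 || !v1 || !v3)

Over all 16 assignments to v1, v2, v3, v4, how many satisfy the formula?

8

Case analysis on v1 and v4:
  v1=T, v4=T: remaining (v2,v3) ∈ {(F,F); (T,F)} — 2.
  v1=T, v4=F: remaining (v2,v3) ∈ {(F,F); (F,T)} — 2.
  v1=F, v4=T: remaining (v2,v3) ∈ {(F,F); (F,T); (T,F)} — 3.
  v1=F, v4=F: remaining (v2,v3) ∈ {(F,T)} — 1.
Total: 2 + 2 + 3 + 1 = 8.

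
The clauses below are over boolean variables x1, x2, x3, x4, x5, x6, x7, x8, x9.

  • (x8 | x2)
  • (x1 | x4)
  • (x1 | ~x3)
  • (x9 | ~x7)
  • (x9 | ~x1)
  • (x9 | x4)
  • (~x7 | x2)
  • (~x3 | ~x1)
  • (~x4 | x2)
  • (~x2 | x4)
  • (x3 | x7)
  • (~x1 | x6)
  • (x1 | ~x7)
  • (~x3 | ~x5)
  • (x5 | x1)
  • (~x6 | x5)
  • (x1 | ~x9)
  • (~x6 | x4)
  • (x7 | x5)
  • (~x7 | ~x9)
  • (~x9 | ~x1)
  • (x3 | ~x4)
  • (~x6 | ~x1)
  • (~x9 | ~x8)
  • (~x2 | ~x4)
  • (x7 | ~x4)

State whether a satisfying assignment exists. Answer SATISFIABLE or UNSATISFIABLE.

UNSATISFIABLE

x1 = True:
  propagation gives x9=True; an empty clause results — contradiction.
x1 = False:
  propagation gives x4=True, x3=False; an empty clause results — contradiction.
Every branch closes, so no satisfying assignment exists.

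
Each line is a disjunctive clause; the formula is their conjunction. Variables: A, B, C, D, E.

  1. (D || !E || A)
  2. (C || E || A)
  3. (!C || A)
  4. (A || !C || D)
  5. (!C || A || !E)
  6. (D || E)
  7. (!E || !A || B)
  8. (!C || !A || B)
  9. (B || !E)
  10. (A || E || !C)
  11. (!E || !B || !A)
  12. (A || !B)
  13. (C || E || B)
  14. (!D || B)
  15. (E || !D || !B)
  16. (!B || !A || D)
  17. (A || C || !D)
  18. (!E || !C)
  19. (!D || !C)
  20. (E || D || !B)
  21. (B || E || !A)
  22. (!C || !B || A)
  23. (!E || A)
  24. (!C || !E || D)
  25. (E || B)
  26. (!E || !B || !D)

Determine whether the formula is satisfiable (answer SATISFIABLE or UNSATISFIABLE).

UNSATISFIABLE

E = True:
  propagation gives B=True, A=False; an empty clause results — contradiction.
E = False:
  propagation gives D=True, B=True; an empty clause results — contradiction.
Every branch closes, so no satisfying assignment exists.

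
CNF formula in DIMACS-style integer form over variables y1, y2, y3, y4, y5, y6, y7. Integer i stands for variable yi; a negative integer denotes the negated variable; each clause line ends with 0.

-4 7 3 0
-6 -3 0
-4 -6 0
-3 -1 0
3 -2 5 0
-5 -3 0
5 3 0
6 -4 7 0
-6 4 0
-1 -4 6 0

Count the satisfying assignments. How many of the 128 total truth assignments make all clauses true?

16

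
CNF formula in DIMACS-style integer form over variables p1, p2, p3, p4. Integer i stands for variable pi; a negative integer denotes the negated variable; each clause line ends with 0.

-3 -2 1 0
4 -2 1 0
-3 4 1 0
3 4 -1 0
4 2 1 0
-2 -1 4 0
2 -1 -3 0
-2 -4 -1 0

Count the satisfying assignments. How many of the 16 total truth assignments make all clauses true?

The models are:
  p1=F p2=F p3=F p4=T
  p1=F p2=F p3=T p4=T
  p1=F p2=T p3=F p4=T
  p1=T p2=F p3=F p4=T
Count: 4.

4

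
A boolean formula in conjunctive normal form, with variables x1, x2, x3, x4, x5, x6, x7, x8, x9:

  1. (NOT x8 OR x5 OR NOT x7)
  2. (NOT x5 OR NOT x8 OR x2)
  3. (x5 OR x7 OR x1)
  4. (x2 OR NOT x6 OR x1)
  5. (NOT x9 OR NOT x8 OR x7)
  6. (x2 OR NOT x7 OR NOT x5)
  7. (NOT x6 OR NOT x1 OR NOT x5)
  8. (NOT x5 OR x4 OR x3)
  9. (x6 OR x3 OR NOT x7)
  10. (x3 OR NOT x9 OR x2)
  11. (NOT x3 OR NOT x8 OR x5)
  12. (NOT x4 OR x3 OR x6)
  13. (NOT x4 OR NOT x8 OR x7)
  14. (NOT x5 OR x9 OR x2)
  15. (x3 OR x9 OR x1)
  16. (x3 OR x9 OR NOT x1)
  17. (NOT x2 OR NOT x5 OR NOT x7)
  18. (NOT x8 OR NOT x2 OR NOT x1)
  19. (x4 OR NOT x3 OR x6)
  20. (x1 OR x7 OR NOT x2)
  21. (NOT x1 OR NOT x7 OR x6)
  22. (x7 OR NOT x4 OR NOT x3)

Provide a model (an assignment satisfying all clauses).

x1=T, x2=T, x3=F, x4=F, x5=F, x6=T, x7=T, x8=F, x9=T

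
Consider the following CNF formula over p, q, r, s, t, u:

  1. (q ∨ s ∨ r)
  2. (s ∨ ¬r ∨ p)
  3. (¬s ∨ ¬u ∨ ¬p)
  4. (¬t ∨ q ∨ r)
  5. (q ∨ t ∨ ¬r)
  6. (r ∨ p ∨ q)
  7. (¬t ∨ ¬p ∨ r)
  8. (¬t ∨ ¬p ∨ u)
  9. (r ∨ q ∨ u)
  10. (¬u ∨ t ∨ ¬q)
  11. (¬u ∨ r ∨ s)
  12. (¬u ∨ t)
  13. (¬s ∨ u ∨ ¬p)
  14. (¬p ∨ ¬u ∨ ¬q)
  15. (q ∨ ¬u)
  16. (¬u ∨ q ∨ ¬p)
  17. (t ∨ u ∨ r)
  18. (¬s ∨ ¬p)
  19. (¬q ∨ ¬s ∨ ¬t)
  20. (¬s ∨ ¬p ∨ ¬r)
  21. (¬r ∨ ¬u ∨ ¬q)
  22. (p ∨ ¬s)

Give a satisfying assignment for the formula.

p = False, q = True, r = False, s = False, t = True, u = False

Set p = False and propagate.
  then s is forced to False.
  then r is forced to False.
  then q is forced to True.
  then u is forced to False.
  then t is forced to True.
Every clause has at least one true literal under this assignment.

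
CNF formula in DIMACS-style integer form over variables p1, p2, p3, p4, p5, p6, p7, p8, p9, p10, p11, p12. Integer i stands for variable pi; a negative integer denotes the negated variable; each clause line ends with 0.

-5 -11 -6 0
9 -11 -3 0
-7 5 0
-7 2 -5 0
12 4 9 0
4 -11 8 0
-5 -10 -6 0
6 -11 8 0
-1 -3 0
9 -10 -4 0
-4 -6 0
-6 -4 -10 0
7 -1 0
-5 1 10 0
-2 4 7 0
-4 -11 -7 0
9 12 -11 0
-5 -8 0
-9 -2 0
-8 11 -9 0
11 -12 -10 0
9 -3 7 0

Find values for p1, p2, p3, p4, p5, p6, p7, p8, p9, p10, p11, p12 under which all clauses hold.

p3 occurs only negated in the remaining clauses — set p3 = False.
Set p1 = True and propagate.
  then p7 is forced to True.
  then p5 is forced to True.
  then p2 is forced to True.
  then p8 is forced to False.
  then p9 is forced to False.
Set p4 = False and propagate.
  then p12 is forced to True.
  then p11 is forced to False.
  then p10 is forced to False.
p6 is now unconstrained; take p6 = False.
Check each clause:
  1. (~p11 | ~p6 | ~p5) — ~p6 is true.
  2. (~p3 | ~p11 | p9) — ~p11 is true.
  3. (~p7 | p5) — p5 is true.
  4. (p2 | ~p7 | ~p5) — p2 is true.
  5. (p9 | p4 | p12) — p12 is true.
  6. (~p11 | p4 | p8) — ~p11 is true.
  7. (~p10 | ~p6 | ~p5) — ~p6 is true.
  8. (p6 | ~p11 | p8) — ~p11 is true.
  9. (~p3 | ~p1) — ~p3 is true.
  10. (~p10 | p9 | ~p4) — ~p4 is true.
  11. (~p4 | ~p6) — ~p6 is true.
  12. (~p4 | ~p10 | ~p6) — ~p6 is true.
  13. (p7 | ~p1) — p7 is true.
  14. (p10 | ~p5 | p1) — p1 is true.
  15. (~p2 | p4 | p7) — p7 is true.
  16. (~p11 | ~p7 | ~p4) — ~p4 is true.
  17. (p9 | ~p11 | p12) — p12 is true.
  18. (~p8 | ~p5) — ~p8 is true.
  19. (~p2 | ~p9) — ~p9 is true.
  20. (~p8 | p11 | ~p9) — ~p8 is true.
  21. (~p10 | ~p12 | p11) — ~p10 is true.
  22. (p9 | p7 | ~p3) — ~p3 is true.

p1=1, p2=1, p3=0, p4=0, p5=1, p6=0, p7=1, p8=0, p9=0, p10=0, p11=0, p12=1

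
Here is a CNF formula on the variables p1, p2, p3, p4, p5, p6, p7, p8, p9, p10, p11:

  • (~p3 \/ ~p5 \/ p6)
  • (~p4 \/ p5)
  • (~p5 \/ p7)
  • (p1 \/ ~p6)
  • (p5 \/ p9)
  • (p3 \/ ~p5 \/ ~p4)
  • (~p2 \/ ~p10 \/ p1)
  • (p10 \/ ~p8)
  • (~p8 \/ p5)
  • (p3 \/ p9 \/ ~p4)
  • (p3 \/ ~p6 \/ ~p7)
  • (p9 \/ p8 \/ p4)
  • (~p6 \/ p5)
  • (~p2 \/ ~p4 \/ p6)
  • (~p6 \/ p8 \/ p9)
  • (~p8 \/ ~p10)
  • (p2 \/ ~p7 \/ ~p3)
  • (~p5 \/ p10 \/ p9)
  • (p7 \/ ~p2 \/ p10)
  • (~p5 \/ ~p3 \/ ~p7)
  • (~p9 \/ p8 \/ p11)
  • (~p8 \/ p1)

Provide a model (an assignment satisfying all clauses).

p1=T, p2=F, p3=F, p4=F, p5=F, p6=F, p7=T, p8=F, p9=T, p10=T, p11=T

Pure literal: p1 appears only positively; assign p1 = True.
p11 occurs only positively in the remaining clauses — set p11 = True.
Try p2 = False.
Try p3 = False.
Branch on p4: take p4 = False.
The remaining clauses are satisfied by p5 = False, p6 = False, p7 = True, p8 = False, p9 = True, p10 = True.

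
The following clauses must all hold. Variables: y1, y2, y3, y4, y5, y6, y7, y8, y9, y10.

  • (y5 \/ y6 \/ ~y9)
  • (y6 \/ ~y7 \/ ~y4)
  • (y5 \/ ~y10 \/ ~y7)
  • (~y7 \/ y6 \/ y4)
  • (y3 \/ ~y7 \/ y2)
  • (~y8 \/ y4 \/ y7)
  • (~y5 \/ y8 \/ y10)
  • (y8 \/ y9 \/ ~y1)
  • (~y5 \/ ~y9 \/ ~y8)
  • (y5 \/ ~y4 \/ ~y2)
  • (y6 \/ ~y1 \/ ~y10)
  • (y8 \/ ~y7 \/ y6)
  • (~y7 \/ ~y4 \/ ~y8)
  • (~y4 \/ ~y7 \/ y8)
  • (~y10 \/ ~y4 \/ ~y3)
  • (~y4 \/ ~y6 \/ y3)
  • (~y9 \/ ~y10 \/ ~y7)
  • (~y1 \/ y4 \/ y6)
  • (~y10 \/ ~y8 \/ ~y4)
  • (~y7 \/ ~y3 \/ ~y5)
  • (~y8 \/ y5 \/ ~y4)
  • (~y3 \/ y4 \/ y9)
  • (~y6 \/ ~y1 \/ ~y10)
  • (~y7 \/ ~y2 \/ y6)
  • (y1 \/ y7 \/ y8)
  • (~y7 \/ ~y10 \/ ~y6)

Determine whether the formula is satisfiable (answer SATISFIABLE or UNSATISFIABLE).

SATISFIABLE

Try y1 = False.
Branch on y2: take y2 = True.
Branch on y3: take y3 = False.
The remaining clauses are satisfied by y4 = False, y5 = False, y6 = True, y7 = True, y8 = False, y9 = False, y10 = False.
So y1=False, y2=True, y3=False, y4=False, y5=False, y6=True, y7=True, y8=False, y9=False, y10=False is a satisfying assignment.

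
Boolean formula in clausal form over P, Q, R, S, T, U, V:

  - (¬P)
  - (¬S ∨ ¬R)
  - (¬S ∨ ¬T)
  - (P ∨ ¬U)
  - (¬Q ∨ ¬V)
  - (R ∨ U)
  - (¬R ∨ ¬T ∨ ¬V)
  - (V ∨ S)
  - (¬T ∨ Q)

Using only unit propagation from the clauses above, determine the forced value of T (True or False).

Unit clause (¬P) sets P = False.
From (P ∨ ¬U) and P = False: U = False.
(U ∨ R): since U = False, the clause reduces to (R). R = True.
In (¬S ∨ ¬R), ¬R is now false; ¬S must hold, so S = False.
(V ∨ S) with S = False leaves only V, so V = True.
In (¬V ∨ ¬Q), ¬V is now false; ¬Q must hold, so Q = False.
In (¬T ∨ ¬V ∨ ¬R), ¬V, ¬R are now false; ¬T must hold, so T = False.

False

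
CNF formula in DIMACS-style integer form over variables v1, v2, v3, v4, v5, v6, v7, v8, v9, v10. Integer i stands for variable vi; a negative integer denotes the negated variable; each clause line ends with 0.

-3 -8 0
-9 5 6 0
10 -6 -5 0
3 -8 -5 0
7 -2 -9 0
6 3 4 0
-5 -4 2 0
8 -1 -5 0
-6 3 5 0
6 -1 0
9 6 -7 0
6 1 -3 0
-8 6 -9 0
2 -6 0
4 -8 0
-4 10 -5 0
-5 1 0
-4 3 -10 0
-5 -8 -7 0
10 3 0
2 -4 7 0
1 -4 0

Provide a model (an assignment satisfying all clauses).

Try v1 = True.
  then v6 is forced to True.
  then v2 is forced to True.
For the remaining variables, v3 = True, v4 = False, v5 = False, v7 = False, v8 = False, v9 = False, v10 = True works.

v1 = T  v2 = T  v3 = T  v4 = F  v5 = F  v6 = T  v7 = F  v8 = F  v9 = F  v10 = T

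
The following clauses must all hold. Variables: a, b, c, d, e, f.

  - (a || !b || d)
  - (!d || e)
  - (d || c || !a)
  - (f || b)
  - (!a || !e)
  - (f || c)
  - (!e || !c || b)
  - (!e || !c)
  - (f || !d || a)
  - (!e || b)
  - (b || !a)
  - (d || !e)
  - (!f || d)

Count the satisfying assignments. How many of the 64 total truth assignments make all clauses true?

2

Satisfying assignments:
  a=0 b=1 c=0 d=1 e=1 f=1
  a=1 b=1 c=1 d=0 e=0 f=0
That's 2 in total.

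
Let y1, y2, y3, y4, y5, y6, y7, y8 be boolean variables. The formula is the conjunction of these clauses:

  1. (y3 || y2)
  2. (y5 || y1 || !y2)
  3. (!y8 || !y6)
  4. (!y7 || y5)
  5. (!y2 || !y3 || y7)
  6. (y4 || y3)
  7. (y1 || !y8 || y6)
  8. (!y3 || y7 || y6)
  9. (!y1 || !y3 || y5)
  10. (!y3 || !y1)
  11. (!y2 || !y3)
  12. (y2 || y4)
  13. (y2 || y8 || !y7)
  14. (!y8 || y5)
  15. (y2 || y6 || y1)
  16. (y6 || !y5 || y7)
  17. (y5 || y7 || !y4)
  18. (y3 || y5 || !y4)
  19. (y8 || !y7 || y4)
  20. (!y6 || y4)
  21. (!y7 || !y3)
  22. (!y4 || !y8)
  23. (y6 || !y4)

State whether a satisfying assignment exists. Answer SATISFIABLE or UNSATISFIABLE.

Set y1 = False and propagate.
Set y2 = False and propagate.
  then y3 is forced to True.
  then y4 is forced to True.
  then y6 is forced to True.
  then y8 is forced to False.
  then y7 is forced to False.
  then y5 is forced to True.
So y1 = 0, y2 = 0, y3 = 1, y4 = 1, y5 = 1, y6 = 1, y7 = 0, y8 = 0 is a satisfying assignment.

SATISFIABLE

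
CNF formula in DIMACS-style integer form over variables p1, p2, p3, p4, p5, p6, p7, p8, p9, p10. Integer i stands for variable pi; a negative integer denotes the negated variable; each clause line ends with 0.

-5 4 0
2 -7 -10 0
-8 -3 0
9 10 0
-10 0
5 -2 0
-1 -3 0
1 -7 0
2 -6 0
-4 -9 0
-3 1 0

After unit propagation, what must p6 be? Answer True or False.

(NOT p10) stands alone — p10 = False.
(p10 OR p9) with p10 = False leaves only p9, so p9 = True.
From (NOT p9 OR NOT p4) and p9 = True: p4 = False.
In (NOT p5 OR p4), p4 is now false; NOT p5 must hold, so p5 = False.
From (p5 OR NOT p2) and p5 = False: p2 = False.
(NOT p6 OR p2) with p2 = False leaves only NOT p6, so p6 = False.

False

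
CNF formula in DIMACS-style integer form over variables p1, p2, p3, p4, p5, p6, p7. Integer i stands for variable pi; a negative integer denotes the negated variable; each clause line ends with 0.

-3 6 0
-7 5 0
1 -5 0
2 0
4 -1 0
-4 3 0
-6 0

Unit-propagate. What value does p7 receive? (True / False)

False

(p2) stands alone — p2 = True.
Unit clause (¬p6) sets p6 = False.
(¬p3 ∨ p6): since p6 = False, the clause reduces to (¬p3). p3 = False.
(p3 ∨ ¬p4) with p3 = False leaves only ¬p4, so p4 = False.
In (p4 ∨ ¬p1), p4 is now false; ¬p1 must hold, so p1 = False.
(p1 ∨ ¬p5): since p1 = False, the clause reduces to (¬p5). p5 = False.
In (¬p7 ∨ p5), p5 is now false; ¬p7 must hold, so p7 = False.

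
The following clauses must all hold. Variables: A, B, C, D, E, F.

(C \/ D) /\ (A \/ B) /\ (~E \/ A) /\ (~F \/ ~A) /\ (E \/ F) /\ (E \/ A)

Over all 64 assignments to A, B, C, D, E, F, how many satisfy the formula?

The models are:
  A=T B=F C=F D=T E=T F=F
  A=T B=F C=T D=F E=T F=F
  A=T B=F C=T D=T E=T F=F
  A=T B=T C=F D=T E=T F=F
  A=T B=T C=T D=F E=T F=F
  A=T B=T C=T D=T E=T F=F
That's 6 in total.

6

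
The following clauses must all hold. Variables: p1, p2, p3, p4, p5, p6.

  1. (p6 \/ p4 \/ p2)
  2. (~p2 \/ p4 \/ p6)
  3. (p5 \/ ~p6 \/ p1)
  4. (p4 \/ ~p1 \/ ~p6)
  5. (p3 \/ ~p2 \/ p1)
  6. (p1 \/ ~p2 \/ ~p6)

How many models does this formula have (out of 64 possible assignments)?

Split on p6, then p1.
  p6=1, p1=1: forces p4=1; p2, p3, p5 free → 2^3 = 8.
  p6=1, p1=0: remaining (p2,p3,p4,p5) ∈ {(0,0,0,1); (0,0,1,1); (0,1,0,1); (0,1,1,1)} — 4.
  p6=0, p1=1: forces p4=1; p2, p3, p5 free → 2^3 = 8.
  p6=0, p1=0: p5 free; 3 ways for (p2,p3,p4) × 2^1 = 6.
Total: 8 + 4 + 8 + 6 = 26.

26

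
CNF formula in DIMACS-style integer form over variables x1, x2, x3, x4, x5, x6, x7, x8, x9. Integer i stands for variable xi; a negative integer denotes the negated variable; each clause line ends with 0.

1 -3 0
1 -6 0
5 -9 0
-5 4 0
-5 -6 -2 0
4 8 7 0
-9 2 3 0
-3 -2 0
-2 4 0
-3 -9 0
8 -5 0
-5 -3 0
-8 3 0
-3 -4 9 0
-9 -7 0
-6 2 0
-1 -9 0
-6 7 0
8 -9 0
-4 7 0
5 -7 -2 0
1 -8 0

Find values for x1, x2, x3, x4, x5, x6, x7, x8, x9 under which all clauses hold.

x1 = True  x2 = False  x3 = True  x4 = False  x5 = False  x6 = False  x7 = True  x8 = False  x9 = False

Check each clause:
  1. (NOT x3 OR x1) — x1 is true.
  2. (x1 OR NOT x6) — x1 is true.
  3. (NOT x9 OR x5) — NOT x9 is true.
  4. (x4 OR NOT x5) — NOT x5 is true.
  5. (NOT x6 OR NOT x2 OR NOT x5) — NOT x6 is true.
  6. (x8 OR x4 OR x7) — x7 is true.
  7. (x3 OR NOT x9 OR x2) — x3 is true.
  8. (NOT x3 OR NOT x2) — NOT x2 is true.
  9. (x4 OR NOT x2) — NOT x2 is true.
  10. (NOT x9 OR NOT x3) — NOT x9 is true.
  11. (x8 OR NOT x5) — NOT x5 is true.
  12. (NOT x3 OR NOT x5) — NOT x5 is true.
  13. (x3 OR NOT x8) — NOT x8 is true.
  14. (x9 OR NOT x3 OR NOT x4) — NOT x4 is true.
  15. (NOT x9 OR NOT x7) — NOT x9 is true.
  16. (x2 OR NOT x6) — NOT x6 is true.
  17. (NOT x9 OR NOT x1) — NOT x9 is true.
  18. (NOT x6 OR x7) — NOT x6 is true.
  19. (x8 OR NOT x9) — NOT x9 is true.
  20. (x7 OR NOT x4) — NOT x4 is true.
  21. (NOT x7 OR x5 OR NOT x2) — NOT x2 is true.
  22. (NOT x8 OR x1) — NOT x8 is true.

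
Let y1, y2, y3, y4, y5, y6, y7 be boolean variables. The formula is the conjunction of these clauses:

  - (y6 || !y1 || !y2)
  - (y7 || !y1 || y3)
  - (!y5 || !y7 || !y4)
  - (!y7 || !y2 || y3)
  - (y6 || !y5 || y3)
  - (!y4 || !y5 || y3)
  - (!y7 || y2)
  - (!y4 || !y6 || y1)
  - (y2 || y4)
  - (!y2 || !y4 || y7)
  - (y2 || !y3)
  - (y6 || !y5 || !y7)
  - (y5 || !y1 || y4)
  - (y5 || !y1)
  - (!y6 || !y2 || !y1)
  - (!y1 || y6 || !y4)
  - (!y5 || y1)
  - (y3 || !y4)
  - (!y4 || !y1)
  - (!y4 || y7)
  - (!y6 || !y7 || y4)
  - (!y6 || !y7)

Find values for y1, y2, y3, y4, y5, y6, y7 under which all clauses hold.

y1=F, y2=T, y3=T, y4=F, y5=F, y6=F, y7=T

Set y1 = False and propagate.
  then y5 is forced to False.
Set y2 = True and propagate.
Try y3 = True.
For the remaining variables, y4 = False, y6 = False, y7 = True works.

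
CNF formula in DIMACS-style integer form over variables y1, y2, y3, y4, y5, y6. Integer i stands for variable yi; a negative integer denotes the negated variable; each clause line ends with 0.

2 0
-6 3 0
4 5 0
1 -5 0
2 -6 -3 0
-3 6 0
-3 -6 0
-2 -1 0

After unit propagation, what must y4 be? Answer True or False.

True

Unit clause (y2) sets y2 = True.
In (~y2 \/ ~y1), ~y2 is now false; ~y1 must hold, so y1 = False.
In (~y5 \/ y1), y1 is now false; ~y5 must hold, so y5 = False.
From (y4 \/ y5) and y5 = False: y4 = True.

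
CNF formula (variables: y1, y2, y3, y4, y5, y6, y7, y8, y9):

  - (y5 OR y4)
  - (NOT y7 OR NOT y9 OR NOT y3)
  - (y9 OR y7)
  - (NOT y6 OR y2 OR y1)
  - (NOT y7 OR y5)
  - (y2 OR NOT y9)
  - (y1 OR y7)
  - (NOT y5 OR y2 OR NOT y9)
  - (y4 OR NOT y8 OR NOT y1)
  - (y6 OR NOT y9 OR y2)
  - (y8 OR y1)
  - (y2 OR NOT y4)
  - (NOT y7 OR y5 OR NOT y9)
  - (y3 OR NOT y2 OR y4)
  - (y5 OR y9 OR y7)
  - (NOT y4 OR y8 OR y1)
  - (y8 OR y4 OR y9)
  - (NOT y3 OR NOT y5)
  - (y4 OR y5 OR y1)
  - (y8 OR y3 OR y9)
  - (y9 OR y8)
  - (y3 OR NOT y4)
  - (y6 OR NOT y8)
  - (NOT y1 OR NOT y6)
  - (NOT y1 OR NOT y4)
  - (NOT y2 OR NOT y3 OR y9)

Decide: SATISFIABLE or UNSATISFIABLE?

y9 = True:
  y1 = True:
    propagation gives y6=False, y8=False, y4=False, y5=True; an empty clause results — contradiction.
  y1 = False:
    propagation gives y7=True, y3=False, y5=True, y8=True; an empty clause results — contradiction.
y9 = False:
  propagation gives y7=True, y5=True, y3=False, y8=True; an empty clause results — contradiction.
Every branch closes, so no satisfying assignment exists.

UNSATISFIABLE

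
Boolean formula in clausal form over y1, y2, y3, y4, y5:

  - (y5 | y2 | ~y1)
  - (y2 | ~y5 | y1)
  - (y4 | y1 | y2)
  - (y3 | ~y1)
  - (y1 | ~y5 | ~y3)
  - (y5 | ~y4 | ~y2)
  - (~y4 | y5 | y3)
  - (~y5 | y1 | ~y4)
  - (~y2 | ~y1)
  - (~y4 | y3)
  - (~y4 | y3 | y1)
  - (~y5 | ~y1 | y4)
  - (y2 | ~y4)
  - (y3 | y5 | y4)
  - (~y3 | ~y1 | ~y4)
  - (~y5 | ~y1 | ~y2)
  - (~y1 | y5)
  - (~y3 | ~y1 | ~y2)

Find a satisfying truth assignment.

y1=False, y2=True, y3=True, y4=False, y5=False

Branch on y1: take y1 = False.
Try y2 = True.
For the remaining variables, y3 = True, y4 = False, y5 = False works.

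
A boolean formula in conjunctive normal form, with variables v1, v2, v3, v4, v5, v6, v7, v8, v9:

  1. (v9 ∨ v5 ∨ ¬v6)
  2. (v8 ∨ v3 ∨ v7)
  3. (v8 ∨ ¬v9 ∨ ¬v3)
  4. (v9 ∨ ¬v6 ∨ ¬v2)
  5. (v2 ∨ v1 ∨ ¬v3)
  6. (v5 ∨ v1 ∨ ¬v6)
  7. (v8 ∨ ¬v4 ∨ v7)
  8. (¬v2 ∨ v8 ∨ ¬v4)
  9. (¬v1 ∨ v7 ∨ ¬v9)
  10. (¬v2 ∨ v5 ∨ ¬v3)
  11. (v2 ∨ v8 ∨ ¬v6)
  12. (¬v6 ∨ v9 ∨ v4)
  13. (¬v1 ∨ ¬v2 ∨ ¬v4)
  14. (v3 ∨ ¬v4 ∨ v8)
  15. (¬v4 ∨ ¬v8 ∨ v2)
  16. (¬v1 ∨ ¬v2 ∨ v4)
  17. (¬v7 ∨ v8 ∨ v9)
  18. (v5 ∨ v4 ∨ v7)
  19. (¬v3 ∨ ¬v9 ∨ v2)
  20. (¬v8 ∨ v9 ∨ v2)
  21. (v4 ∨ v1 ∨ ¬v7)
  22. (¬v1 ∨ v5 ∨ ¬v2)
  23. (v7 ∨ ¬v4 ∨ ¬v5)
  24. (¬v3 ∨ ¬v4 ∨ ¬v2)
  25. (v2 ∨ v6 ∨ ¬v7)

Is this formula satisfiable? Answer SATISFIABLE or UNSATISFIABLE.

SATISFIABLE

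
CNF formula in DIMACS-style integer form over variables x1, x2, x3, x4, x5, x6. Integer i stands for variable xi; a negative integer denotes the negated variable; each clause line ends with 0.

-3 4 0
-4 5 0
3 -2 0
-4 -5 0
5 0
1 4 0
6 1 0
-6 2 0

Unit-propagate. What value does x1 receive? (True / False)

(x5) stands alone — x5 = True.
(¬x5 ∨ ¬x4) with x5 = True leaves only ¬x4, so x4 = False.
(¬x3 ∨ x4): since x4 = False, the clause reduces to (¬x3). x3 = False.
(¬x2 ∨ x3) with x3 = False leaves only ¬x2, so x2 = False.
In (x4 ∨ x1), x4 is now false; x1 must hold, so x1 = True.

True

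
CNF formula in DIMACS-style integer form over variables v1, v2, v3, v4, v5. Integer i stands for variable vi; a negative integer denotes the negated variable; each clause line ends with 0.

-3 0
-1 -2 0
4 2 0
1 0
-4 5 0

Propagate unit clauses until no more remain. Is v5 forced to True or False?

True

(~v3) is a unit clause: v3 = False.
Unit clause (v1) sets v1 = True.
In (~v1 | ~v2), ~v1 is now false; ~v2 must hold, so v2 = False.
From (v4 | v2) and v2 = False: v4 = True.
(~v4 | v5): since v4 = True, the clause reduces to (v5). v5 = True.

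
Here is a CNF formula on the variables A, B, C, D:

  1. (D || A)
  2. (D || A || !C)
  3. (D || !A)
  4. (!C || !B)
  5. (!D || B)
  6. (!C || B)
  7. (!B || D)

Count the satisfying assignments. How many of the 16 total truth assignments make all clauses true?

2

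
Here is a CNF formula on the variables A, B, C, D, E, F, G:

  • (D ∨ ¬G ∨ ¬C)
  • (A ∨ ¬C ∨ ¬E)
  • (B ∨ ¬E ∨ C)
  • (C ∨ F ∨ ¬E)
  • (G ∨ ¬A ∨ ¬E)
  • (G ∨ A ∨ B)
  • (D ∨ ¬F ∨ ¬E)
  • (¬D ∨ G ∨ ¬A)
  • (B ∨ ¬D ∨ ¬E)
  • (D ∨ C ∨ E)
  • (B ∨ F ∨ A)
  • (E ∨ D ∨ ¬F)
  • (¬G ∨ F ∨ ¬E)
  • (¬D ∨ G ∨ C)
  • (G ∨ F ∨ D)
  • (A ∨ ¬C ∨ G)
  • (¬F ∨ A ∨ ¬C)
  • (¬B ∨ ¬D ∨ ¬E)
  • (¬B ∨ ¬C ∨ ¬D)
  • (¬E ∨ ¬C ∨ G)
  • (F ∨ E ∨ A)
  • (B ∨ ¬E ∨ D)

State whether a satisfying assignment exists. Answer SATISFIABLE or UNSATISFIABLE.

SATISFIABLE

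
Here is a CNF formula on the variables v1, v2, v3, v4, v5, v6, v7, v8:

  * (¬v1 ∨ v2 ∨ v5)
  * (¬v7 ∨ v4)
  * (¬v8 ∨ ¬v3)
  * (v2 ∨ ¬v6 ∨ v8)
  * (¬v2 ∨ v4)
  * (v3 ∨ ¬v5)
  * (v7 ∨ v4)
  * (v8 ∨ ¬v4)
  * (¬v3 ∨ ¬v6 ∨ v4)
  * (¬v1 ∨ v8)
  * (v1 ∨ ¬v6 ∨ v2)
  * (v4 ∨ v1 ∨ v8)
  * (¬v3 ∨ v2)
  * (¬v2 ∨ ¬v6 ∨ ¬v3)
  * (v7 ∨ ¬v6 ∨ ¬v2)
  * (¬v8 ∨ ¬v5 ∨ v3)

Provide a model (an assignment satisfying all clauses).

v1=1, v2=1, v3=0, v4=1, v5=0, v6=1, v7=1, v8=1

Check each clause:
  1. (v5 ∨ ¬v1 ∨ v2) — v2 is true.
  2. (¬v7 ∨ v4) — v4 is true.
  3. (¬v8 ∨ ¬v3) — ¬v3 is true.
  4. (v8 ∨ ¬v6 ∨ v2) — v8 is true.
  5. (v4 ∨ ¬v2) — v4 is true.
  6. (¬v5 ∨ v3) — ¬v5 is true.
  7. (v7 ∨ v4) — v4 is true.
  8. (¬v4 ∨ v8) — v8 is true.
  9. (¬v6 ∨ ¬v3 ∨ v4) — v4 is true.
  10. (v8 ∨ ¬v1) — v8 is true.
  11. (¬v6 ∨ v1 ∨ v2) — v1 is true.
  12. (v8 ∨ v1 ∨ v4) — v8 is true.
  13. (v2 ∨ ¬v3) — v2 is true.
  14. (¬v6 ∨ ¬v2 ∨ ¬v3) — ¬v3 is true.
  15. (v7 ∨ ¬v2 ∨ ¬v6) — v7 is true.
  16. (¬v8 ∨ ¬v5 ∨ v3) — ¬v5 is true.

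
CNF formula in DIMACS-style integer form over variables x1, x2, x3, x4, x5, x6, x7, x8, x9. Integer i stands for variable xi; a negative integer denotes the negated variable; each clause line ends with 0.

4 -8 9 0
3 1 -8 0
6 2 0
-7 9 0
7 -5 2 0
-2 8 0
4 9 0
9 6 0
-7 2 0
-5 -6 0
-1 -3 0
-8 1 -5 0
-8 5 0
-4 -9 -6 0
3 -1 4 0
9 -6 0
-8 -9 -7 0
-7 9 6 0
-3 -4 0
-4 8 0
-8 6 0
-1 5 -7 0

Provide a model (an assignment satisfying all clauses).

Branch on x1: take x1 = False.
For the remaining variables, x2 = False, x3 = False, x4 = False, x5 = False, x6 = True, x7 = False, x8 = False, x9 = True works.

x1=False  x2=False  x3=False  x4=False  x5=False  x6=True  x7=False  x8=False  x9=True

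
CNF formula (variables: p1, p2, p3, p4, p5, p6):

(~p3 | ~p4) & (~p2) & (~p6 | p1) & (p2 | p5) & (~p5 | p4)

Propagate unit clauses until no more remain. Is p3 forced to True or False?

False

(~p2) stands alone — p2 = False.
(p2 | p5) with p2 = False leaves only p5, so p5 = True.
(~p5 | p4): since p5 = True, the clause reduces to (p4). p4 = True.
In (~p3 | ~p4), ~p4 is now false; ~p3 must hold, so p3 = False.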